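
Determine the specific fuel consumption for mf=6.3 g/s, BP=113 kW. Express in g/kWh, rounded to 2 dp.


SFC = (mf / BP) * 3600
Rate = 6.3 / 113 = 0.055752 g/(s*kW)
SFC = 0.055752 * 3600 = 200.71 g/kWh


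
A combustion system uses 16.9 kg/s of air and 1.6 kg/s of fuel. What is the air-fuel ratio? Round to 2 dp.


AFR = m_air / m_fuel
AFR = 16.9 / 1.6 = 10.56


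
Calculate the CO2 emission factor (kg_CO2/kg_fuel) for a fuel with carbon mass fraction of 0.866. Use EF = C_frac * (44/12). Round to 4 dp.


EF = C_frac * (M_CO2 / M_C)
EF = 0.866 * (44/12)
EF = 0.866 * 3.666667 = 3.1753 kg_CO2/kg_fuel


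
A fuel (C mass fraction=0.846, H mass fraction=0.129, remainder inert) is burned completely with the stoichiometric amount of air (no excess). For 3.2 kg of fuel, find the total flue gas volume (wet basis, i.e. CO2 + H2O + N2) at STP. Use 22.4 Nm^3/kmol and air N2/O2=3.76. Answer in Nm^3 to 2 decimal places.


Per kg fuel: CO2 = (C/12 kmol)*22.4 = (0.846/12)*22.4 = 1.57920 Nm^3
Per kg fuel: H2O = (H/2 kmol)*22.4 = (0.129/2)*22.4 = 1.44480 Nm^3
O2 needed per kg fuel = C/12 + H/4 = 0.846/12 + 0.129/4 = 0.10275000 kmol
Per kg fuel: N2 = O2*3.76*22.4 = 0.10275000*3.76*22.4 = 8.65402 Nm^3
Total per kg = 1.57920 + 1.44480 + 8.65402 = 11.67802 Nm^3
Total = 11.67802 * 3.2 = 37.37 Nm^3


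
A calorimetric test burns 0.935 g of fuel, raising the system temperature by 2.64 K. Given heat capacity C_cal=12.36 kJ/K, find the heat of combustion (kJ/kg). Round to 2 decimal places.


Hc = C_cal * delta_T / m_fuel
Q_released = 12.36 * 2.64 = 32.6304 kJ
m_fuel = 0.935 g = 0.935/1000 kg = 0.000935 kg
Hc = 32.6304 / 0.000935 = 34898.82 kJ/kg


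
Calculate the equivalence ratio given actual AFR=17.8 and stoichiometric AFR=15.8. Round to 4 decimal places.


phi = AFR_stoich / AFR_actual
phi = 15.8 / 17.8 = 0.8876


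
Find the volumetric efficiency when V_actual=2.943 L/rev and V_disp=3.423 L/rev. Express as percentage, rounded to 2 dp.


eta_v = (V_actual / V_disp) * 100
Ratio = 2.943 / 3.423 = 0.8598
eta_v = 0.8598 * 100 = 85.98%


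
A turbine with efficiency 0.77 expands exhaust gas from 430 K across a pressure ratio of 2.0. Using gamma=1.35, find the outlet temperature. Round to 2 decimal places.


T_out = T_in * (1 - eta * (1 - PR^(-(gamma-1)/gamma)))
Exponent = -(1.35-1)/1.35 = -0.25925926
PR^exp = 2.0^(-0.25925926) = 0.83551680
Factor = 1 - 0.77*(1 - 0.83551680) = 0.87334794
T_out = 430 * 0.87334794 = 375.54 K


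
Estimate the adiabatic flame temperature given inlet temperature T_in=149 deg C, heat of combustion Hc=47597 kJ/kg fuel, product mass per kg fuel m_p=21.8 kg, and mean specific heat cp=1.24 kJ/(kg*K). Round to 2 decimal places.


T_ad = T_in + Hc / (m_p * cp)
Denominator = 21.8 * 1.24 = 27.0320
Temperature rise = 47597 / 27.0320 = 1760.77 K
T_ad = 149 + 1760.77 = 1909.77 deg C


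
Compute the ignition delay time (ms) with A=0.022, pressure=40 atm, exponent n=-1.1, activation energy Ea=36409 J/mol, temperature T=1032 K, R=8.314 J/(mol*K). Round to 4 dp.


tau = A * P^n * exp(Ea/(R*T))
P^n = 40^(-1.1) = 0.01728757
Ea/(R*T) = 36409/(8.314*1032) = 4.243449
exp(Ea/(R*T)) = 69.647684
tau = 0.022 * 0.01728757 * 69.647684 = 0.0265 ms


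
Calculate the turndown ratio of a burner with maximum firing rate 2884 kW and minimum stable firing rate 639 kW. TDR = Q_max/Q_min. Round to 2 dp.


TDR = Q_max / Q_min
TDR = 2884 / 639 = 4.51


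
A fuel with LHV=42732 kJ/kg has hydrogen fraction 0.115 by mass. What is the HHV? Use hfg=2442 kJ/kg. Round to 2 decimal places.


HHV = LHV + hfg * 9 * H
Water addition = 2442 * 9 * 0.115 = 2527.470 kJ/kg
HHV = 42732 + 2527.470 = 45259.47 kJ/kg


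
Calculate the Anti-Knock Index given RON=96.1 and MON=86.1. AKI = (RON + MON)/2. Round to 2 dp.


AKI = (RON + MON) / 2
AKI = (96.1 + 86.1) / 2
AKI = 182.2 / 2 = 91.10


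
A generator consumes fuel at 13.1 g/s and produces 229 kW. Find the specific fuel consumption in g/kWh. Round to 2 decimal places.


SFC = (mf / BP) * 3600
Rate = 13.1 / 229 = 0.057205 g/(s*kW)
SFC = 0.057205 * 3600 = 205.94 g/kWh


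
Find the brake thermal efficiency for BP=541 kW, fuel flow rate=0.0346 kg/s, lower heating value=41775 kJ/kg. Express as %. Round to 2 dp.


eta_BTE = (BP / (mf * LHV)) * 100
Denominator = 0.0346 * 41775 = 1445.4150 kW
eta_BTE = (541 / 1445.4150) * 100 = 37.43%


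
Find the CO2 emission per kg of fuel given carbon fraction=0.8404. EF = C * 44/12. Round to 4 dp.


EF = C_frac * (M_CO2 / M_C)
EF = 0.8404 * (44/12)
EF = 0.8404 * 3.666667 = 3.0815 kg_CO2/kg_fuel


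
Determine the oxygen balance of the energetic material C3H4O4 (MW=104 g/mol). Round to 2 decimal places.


OB = -1600 * (2C + H/2 - O) / MW
Inner = 2*3 + 4/2 - 4 = 4.00
OB = -1600 * 4.00 / 104 = -61.54%


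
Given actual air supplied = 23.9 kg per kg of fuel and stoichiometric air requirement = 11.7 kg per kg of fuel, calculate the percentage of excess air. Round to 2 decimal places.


Excess air = actual - stoichiometric = 23.9 - 11.7 = 12.20 kg/kg fuel
Excess air % = (excess / stoich) * 100 = (12.20 / 11.7) * 100 = 104.27%


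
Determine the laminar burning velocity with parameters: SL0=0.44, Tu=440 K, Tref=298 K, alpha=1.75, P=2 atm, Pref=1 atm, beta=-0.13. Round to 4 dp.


SL = SL0 * (Tu/Tref)^alpha * (P/Pref)^beta
T ratio = 440/298 = 1.47651007
(T ratio)^alpha = 1.47651007^1.75 = 1.977715
(P/Pref)^beta = 2^(-0.13) = 0.913831
SL = 0.44 * 1.977715 * 0.913831 = 0.7952 m/s


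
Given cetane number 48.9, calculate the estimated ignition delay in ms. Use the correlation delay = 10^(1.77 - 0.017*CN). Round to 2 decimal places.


delay = 10^(1.77 - 0.017*CN)
Exponent = 1.77 - 0.017*48.9 = 0.9387
delay = 10^0.9387 = 8.68 ms


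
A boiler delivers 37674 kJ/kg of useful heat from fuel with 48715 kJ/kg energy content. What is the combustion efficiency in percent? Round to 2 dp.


Efficiency = (Q_useful / Q_fuel) * 100
Efficiency = (37674 / 48715) * 100
Efficiency = 0.7734 * 100 = 77.34%


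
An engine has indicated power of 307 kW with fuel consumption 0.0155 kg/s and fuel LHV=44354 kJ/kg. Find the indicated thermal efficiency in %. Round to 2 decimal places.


eta_ith = (IP / (mf * LHV)) * 100
Denominator = 0.0155 * 44354 = 687.4870 kW
eta_ith = (307 / 687.4870) * 100 = 44.66%


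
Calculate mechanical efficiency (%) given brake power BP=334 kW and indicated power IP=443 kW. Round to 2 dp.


eta_mech = (BP / IP) * 100
Ratio = 334 / 443 = 0.7540
eta_mech = 0.7540 * 100 = 75.40%


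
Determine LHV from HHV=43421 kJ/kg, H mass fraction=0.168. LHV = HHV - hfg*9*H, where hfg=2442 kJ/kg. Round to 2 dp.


LHV = HHV - hfg * 9 * H
Water correction = 2442 * 9 * 0.168 = 3692.304 kJ/kg
LHV = 43421 - 3692.304 = 39728.70 kJ/kg


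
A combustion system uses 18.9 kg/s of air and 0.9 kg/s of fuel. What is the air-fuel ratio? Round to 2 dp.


AFR = m_air / m_fuel
AFR = 18.9 / 0.9 = 21.00


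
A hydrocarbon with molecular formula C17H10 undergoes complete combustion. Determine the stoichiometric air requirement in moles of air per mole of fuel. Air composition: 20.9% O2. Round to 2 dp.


Balanced combustion: C17H10 + 19.5 O2 -> 17 CO2 + 5 H2O
O2 needed = C + H/4 = 17 + 10/4 = 19.50 moles
Air moles = O2 / 0.209 = 19.50 / 0.209 = 93.30 moles air


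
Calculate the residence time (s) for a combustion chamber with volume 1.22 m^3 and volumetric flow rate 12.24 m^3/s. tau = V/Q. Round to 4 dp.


tau = V / Q_flow
tau = 1.22 / 12.24 = 0.0997 s


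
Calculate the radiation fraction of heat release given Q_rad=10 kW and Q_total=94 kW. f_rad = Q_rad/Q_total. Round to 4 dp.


f_rad = Q_rad / Q_total
f_rad = 10 / 94 = 0.1064


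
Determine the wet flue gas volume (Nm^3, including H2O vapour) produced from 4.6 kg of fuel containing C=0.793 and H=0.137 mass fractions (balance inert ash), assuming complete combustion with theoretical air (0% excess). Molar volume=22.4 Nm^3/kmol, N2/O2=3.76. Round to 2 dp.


Per kg fuel: CO2 = (C/12 kmol)*22.4 = (0.793/12)*22.4 = 1.48027 Nm^3
Per kg fuel: H2O = (H/2 kmol)*22.4 = (0.137/2)*22.4 = 1.53440 Nm^3
O2 needed per kg fuel = C/12 + H/4 = 0.793/12 + 0.137/4 = 0.10033333 kmol
Per kg fuel: N2 = O2*3.76*22.4 = 0.10033333*3.76*22.4 = 8.45047 Nm^3
Total per kg = 1.48027 + 1.53440 + 8.45047 = 11.46514 Nm^3
Total = 11.46514 * 4.6 = 52.74 Nm^3


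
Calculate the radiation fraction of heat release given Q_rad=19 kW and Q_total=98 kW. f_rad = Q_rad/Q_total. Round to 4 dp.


f_rad = Q_rad / Q_total
f_rad = 19 / 98 = 0.1939


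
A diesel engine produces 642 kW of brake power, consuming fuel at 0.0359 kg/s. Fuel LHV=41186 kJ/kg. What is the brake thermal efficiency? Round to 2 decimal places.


eta_BTE = (BP / (mf * LHV)) * 100
Denominator = 0.0359 * 41186 = 1478.5774 kW
eta_BTE = (642 / 1478.5774) * 100 = 43.42%


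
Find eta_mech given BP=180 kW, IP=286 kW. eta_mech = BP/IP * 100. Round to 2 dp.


eta_mech = (BP / IP) * 100
Ratio = 180 / 286 = 0.6294
eta_mech = 0.6294 * 100 = 62.94%


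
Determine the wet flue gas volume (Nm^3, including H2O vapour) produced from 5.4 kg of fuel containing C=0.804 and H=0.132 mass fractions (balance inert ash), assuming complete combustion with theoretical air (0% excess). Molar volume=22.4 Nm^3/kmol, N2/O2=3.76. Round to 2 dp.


Per kg fuel: CO2 = (C/12 kmol)*22.4 = (0.804/12)*22.4 = 1.50080 Nm^3
Per kg fuel: H2O = (H/2 kmol)*22.4 = (0.132/2)*22.4 = 1.47840 Nm^3
O2 needed per kg fuel = C/12 + H/4 = 0.804/12 + 0.132/4 = 0.10000000 kmol
Per kg fuel: N2 = O2*3.76*22.4 = 0.10000000*3.76*22.4 = 8.42240 Nm^3
Total per kg = 1.50080 + 1.47840 + 8.42240 = 11.40160 Nm^3
Total = 11.40160 * 5.4 = 61.57 Nm^3


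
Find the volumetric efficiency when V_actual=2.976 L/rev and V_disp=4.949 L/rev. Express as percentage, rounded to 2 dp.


eta_v = (V_actual / V_disp) * 100
Ratio = 2.976 / 4.949 = 0.6013
eta_v = 0.6013 * 100 = 60.13%


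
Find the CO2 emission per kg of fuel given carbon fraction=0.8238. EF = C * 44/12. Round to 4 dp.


EF = C_frac * (M_CO2 / M_C)
EF = 0.8238 * (44/12)
EF = 0.8238 * 3.666667 = 3.0206 kg_CO2/kg_fuel


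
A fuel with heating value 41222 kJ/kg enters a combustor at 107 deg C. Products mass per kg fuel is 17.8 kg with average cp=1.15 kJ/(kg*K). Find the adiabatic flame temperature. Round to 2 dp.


T_ad = T_in + Hc / (m_p * cp)
Denominator = 17.8 * 1.15 = 20.4700
Temperature rise = 41222 / 20.4700 = 2013.78 K
T_ad = 107 + 2013.78 = 2120.78 deg C


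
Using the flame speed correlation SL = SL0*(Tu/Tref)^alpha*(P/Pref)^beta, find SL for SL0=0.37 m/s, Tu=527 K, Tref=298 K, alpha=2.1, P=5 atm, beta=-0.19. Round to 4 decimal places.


SL = SL0 * (Tu/Tref)^alpha * (P/Pref)^beta
T ratio = 527/298 = 1.76845638
(T ratio)^alpha = 1.76845638^2.1 = 3.310916
(P/Pref)^beta = 5^(-0.19) = 0.736539
SL = 0.37 * 3.310916 * 0.736539 = 0.9023 m/s


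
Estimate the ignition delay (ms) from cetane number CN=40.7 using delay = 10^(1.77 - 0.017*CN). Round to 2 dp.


delay = 10^(1.77 - 0.017*CN)
Exponent = 1.77 - 0.017*40.7 = 1.0781
delay = 10^1.0781 = 11.97 ms


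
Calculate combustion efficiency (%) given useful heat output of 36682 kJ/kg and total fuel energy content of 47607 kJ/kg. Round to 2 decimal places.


Efficiency = (Q_useful / Q_fuel) * 100
Efficiency = (36682 / 47607) * 100
Efficiency = 0.7705 * 100 = 77.05%


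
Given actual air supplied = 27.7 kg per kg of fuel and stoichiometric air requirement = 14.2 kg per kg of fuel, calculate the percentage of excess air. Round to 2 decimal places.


Excess air = actual - stoichiometric = 27.7 - 14.2 = 13.50 kg/kg fuel
Excess air % = (excess / stoich) * 100 = (13.50 / 14.2) * 100 = 95.07%


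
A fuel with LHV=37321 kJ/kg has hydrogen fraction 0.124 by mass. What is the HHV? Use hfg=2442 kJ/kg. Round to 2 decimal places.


HHV = LHV + hfg * 9 * H
Water addition = 2442 * 9 * 0.124 = 2725.272 kJ/kg
HHV = 37321 + 2725.272 = 40046.27 kJ/kg


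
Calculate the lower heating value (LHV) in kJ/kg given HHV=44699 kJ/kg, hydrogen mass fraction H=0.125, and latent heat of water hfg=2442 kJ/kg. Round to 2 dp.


LHV = HHV - hfg * 9 * H
Water correction = 2442 * 9 * 0.125 = 2747.250 kJ/kg
LHV = 44699 - 2747.250 = 41951.75 kJ/kg


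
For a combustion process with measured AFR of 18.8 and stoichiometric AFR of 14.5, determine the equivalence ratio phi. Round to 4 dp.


phi = AFR_stoich / AFR_actual
phi = 14.5 / 18.8 = 0.7713


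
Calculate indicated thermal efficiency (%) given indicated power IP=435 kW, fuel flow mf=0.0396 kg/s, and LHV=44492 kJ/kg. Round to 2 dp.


eta_ith = (IP / (mf * LHV)) * 100
Denominator = 0.0396 * 44492 = 1761.8832 kW
eta_ith = (435 / 1761.8832) * 100 = 24.69%


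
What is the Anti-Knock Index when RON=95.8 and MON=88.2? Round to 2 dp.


AKI = (RON + MON) / 2
AKI = (95.8 + 88.2) / 2
AKI = 184.0 / 2 = 92.00


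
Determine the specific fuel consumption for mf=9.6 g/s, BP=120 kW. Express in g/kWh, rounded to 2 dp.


SFC = (mf / BP) * 3600
Rate = 9.6 / 120 = 0.080000 g/(s*kW)
SFC = 0.080000 * 3600 = 288.00 g/kWh


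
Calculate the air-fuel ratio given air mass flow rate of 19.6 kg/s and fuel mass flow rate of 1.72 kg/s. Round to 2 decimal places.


AFR = m_air / m_fuel
AFR = 19.6 / 1.72 = 11.40


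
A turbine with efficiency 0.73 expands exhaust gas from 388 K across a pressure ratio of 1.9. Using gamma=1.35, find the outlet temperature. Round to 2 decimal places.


T_out = T_in * (1 - eta * (1 - PR^(-(gamma-1)/gamma)))
Exponent = -(1.35-1)/1.35 = -0.25925926
PR^exp = 1.9^(-0.25925926) = 0.84670193
Factor = 1 - 0.73*(1 - 0.84670193) = 0.88809241
T_out = 388 * 0.88809241 = 344.58 K


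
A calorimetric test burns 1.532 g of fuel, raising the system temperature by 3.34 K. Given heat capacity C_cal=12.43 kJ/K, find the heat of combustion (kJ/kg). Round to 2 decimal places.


Hc = C_cal * delta_T / m_fuel
Q_released = 12.43 * 3.34 = 41.5162 kJ
m_fuel = 1.532 g = 1.532/1000 kg = 0.001532 kg
Hc = 41.5162 / 0.001532 = 27099.35 kJ/kg


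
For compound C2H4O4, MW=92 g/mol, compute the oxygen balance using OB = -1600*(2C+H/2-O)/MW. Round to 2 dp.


OB = -1600 * (2C + H/2 - O) / MW
Inner = 2*2 + 4/2 - 4 = 2.00
OB = -1600 * 2.00 / 92 = -34.78%


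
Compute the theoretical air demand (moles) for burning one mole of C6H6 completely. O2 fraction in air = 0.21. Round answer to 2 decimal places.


Balanced combustion: C6H6 + 7.5 O2 -> 6 CO2 + 3 H2O
O2 needed = C + H/4 = 6 + 6/4 = 7.50 moles
Air moles = O2 / 0.21 = 7.50 / 0.21 = 35.71 moles air


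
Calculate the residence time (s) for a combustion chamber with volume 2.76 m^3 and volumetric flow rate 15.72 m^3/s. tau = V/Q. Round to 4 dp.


tau = V / Q_flow
tau = 2.76 / 15.72 = 0.1756 s


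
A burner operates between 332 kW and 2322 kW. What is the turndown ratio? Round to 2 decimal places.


TDR = Q_max / Q_min
TDR = 2322 / 332 = 6.99


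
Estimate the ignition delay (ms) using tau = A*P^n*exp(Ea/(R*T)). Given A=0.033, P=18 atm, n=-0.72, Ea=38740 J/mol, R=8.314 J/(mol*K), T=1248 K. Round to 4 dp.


tau = A * P^n * exp(Ea/(R*T))
P^n = 18^(-0.72) = 0.12479690
Ea/(R*T) = 38740/(8.314*1248) = 3.733662
exp(Ea/(R*T)) = 41.832021
tau = 0.033 * 0.12479690 * 41.832021 = 0.1723 ms


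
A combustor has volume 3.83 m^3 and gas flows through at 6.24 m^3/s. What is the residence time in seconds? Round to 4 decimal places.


tau = V / Q_flow
tau = 3.83 / 6.24 = 0.6138 s


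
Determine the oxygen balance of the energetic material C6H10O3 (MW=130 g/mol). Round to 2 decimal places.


OB = -1600 * (2C + H/2 - O) / MW
Inner = 2*6 + 10/2 - 3 = 14.00
OB = -1600 * 14.00 / 130 = -172.31%


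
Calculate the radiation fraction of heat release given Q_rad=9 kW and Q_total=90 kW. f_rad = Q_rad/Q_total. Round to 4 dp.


f_rad = Q_rad / Q_total
f_rad = 9 / 90 = 0.1000


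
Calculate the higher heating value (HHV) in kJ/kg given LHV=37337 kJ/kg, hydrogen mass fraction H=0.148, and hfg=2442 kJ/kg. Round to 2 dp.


HHV = LHV + hfg * 9 * H
Water addition = 2442 * 9 * 0.148 = 3252.744 kJ/kg
HHV = 37337 + 3252.744 = 40589.74 kJ/kg


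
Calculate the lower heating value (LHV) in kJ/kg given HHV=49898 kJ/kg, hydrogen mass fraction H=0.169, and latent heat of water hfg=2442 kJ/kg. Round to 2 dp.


LHV = HHV - hfg * 9 * H
Water correction = 2442 * 9 * 0.169 = 3714.282 kJ/kg
LHV = 49898 - 3714.282 = 46183.72 kJ/kg


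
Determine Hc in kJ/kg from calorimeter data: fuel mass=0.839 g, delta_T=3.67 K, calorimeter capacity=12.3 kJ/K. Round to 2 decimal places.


Hc = C_cal * delta_T / m_fuel
Q_released = 12.3 * 3.67 = 45.1410 kJ
m_fuel = 0.839 g = 0.839/1000 kg = 0.000839 kg
Hc = 45.1410 / 0.000839 = 53803.34 kJ/kg


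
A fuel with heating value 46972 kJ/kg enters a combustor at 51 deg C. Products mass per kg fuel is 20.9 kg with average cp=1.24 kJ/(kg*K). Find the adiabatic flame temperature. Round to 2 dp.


T_ad = T_in + Hc / (m_p * cp)
Denominator = 20.9 * 1.24 = 25.9160
Temperature rise = 46972 / 25.9160 = 1812.47 K
T_ad = 51 + 1812.47 = 1863.47 deg C


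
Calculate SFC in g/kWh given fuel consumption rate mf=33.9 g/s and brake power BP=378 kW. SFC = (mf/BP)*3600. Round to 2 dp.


SFC = (mf / BP) * 3600
Rate = 33.9 / 378 = 0.089683 g/(s*kW)
SFC = 0.089683 * 3600 = 322.86 g/kWh


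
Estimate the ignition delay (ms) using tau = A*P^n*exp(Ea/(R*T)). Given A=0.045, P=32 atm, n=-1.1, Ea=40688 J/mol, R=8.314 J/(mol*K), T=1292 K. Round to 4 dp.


tau = A * P^n * exp(Ea/(R*T))
P^n = 32^(-1.1) = 0.02209709
Ea/(R*T) = 40688/(8.314*1292) = 3.787859
exp(Ea/(R*T)) = 44.161750
tau = 0.045 * 0.02209709 * 44.161750 = 0.0439 ms


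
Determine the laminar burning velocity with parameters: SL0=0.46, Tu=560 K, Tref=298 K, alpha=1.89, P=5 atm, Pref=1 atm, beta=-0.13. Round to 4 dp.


SL = SL0 * (Tu/Tref)^alpha * (P/Pref)^beta
T ratio = 560/298 = 1.87919463
(T ratio)^alpha = 1.87919463^1.89 = 3.294630
(P/Pref)^beta = 5^(-0.13) = 0.811211
SL = 0.46 * 3.294630 * 0.811211 = 1.2294 m/s


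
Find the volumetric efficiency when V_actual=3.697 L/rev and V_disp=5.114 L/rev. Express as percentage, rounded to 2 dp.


eta_v = (V_actual / V_disp) * 100
Ratio = 3.697 / 5.114 = 0.7229
eta_v = 0.7229 * 100 = 72.29%


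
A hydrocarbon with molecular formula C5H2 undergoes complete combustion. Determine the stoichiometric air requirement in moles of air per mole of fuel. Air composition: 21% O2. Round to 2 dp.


Balanced combustion: C5H2 + 5.5 O2 -> 5 CO2 + 1 H2O
O2 needed = C + H/4 = 5 + 2/4 = 5.50 moles
Air moles = O2 / 0.21 = 5.50 / 0.21 = 26.19 moles air


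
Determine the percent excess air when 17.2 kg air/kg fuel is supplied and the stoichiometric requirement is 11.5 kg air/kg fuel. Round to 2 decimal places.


Excess air = actual - stoichiometric = 17.2 - 11.5 = 5.70 kg/kg fuel
Excess air % = (excess / stoich) * 100 = (5.70 / 11.5) * 100 = 49.57%


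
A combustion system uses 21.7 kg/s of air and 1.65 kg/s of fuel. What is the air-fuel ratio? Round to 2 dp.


AFR = m_air / m_fuel
AFR = 21.7 / 1.65 = 13.15


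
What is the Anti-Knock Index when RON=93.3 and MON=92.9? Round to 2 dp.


AKI = (RON + MON) / 2
AKI = (93.3 + 92.9) / 2
AKI = 186.2 / 2 = 93.10


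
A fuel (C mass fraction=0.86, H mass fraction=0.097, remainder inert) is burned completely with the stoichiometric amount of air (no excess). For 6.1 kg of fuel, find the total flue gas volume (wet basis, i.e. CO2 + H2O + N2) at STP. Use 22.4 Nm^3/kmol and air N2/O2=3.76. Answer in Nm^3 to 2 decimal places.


Per kg fuel: CO2 = (C/12 kmol)*22.4 = (0.86/12)*22.4 = 1.60533 Nm^3
Per kg fuel: H2O = (H/2 kmol)*22.4 = (0.097/2)*22.4 = 1.08640 Nm^3
O2 needed per kg fuel = C/12 + H/4 = 0.86/12 + 0.097/4 = 0.09591667 kmol
Per kg fuel: N2 = O2*3.76*22.4 = 0.09591667*3.76*22.4 = 8.07849 Nm^3
Total per kg = 1.60533 + 1.08640 + 8.07849 = 10.77022 Nm^3
Total = 10.77022 * 6.1 = 65.70 Nm^3


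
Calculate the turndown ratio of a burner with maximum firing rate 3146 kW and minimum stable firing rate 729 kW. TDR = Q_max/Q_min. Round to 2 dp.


TDR = Q_max / Q_min
TDR = 3146 / 729 = 4.32


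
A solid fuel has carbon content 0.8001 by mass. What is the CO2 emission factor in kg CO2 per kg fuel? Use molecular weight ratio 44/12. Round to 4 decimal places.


EF = C_frac * (M_CO2 / M_C)
EF = 0.8001 * (44/12)
EF = 0.8001 * 3.666667 = 2.9337 kg_CO2/kg_fuel


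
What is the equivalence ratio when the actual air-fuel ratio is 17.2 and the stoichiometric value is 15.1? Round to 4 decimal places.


phi = AFR_stoich / AFR_actual
phi = 15.1 / 17.2 = 0.8779


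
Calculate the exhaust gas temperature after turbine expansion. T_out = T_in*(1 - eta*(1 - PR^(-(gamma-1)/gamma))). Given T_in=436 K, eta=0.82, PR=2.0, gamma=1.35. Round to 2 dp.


T_out = T_in * (1 - eta * (1 - PR^(-(gamma-1)/gamma)))
Exponent = -(1.35-1)/1.35 = -0.25925926
PR^exp = 2.0^(-0.25925926) = 0.83551680
Factor = 1 - 0.82*(1 - 0.83551680) = 0.86512378
T_out = 436 * 0.86512378 = 377.19 K


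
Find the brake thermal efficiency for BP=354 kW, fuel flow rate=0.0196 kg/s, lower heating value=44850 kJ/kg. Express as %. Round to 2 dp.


eta_BTE = (BP / (mf * LHV)) * 100
Denominator = 0.0196 * 44850 = 879.0600 kW
eta_BTE = (354 / 879.0600) * 100 = 40.27%


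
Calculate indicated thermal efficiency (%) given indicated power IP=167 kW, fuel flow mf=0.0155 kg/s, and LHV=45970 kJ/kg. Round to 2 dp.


eta_ith = (IP / (mf * LHV)) * 100
Denominator = 0.0155 * 45970 = 712.5350 kW
eta_ith = (167 / 712.5350) * 100 = 23.44%


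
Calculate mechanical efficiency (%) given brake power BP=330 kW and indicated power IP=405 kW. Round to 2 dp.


eta_mech = (BP / IP) * 100
Ratio = 330 / 405 = 0.8148
eta_mech = 0.8148 * 100 = 81.48%


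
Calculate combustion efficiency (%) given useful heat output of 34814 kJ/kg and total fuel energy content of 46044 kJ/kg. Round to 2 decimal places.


Efficiency = (Q_useful / Q_fuel) * 100
Efficiency = (34814 / 46044) * 100
Efficiency = 0.7561 * 100 = 75.61%


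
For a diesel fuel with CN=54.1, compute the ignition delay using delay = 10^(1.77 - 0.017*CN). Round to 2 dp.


delay = 10^(1.77 - 0.017*CN)
Exponent = 1.77 - 0.017*54.1 = 0.8503
delay = 10^0.8503 = 7.08 ms


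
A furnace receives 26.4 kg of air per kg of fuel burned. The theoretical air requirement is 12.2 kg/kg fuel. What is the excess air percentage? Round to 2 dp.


Excess air = actual - stoichiometric = 26.4 - 12.2 = 14.20 kg/kg fuel
Excess air % = (excess / stoich) * 100 = (14.20 / 12.2) * 100 = 116.39%


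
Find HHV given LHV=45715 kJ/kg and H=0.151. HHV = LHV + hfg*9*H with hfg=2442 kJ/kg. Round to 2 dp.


HHV = LHV + hfg * 9 * H
Water addition = 2442 * 9 * 0.151 = 3318.678 kJ/kg
HHV = 45715 + 3318.678 = 49033.68 kJ/kg


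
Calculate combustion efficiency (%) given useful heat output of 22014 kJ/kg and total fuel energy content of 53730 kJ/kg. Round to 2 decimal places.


Efficiency = (Q_useful / Q_fuel) * 100
Efficiency = (22014 / 53730) * 100
Efficiency = 0.4097 * 100 = 40.97%


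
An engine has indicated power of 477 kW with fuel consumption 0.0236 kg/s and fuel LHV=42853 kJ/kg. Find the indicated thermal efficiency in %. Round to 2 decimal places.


eta_ith = (IP / (mf * LHV)) * 100
Denominator = 0.0236 * 42853 = 1011.3308 kW
eta_ith = (477 / 1011.3308) * 100 = 47.17%


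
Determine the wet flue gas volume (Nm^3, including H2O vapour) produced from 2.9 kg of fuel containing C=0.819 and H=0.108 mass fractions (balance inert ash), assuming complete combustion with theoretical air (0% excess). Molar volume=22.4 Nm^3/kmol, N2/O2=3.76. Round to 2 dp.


Per kg fuel: CO2 = (C/12 kmol)*22.4 = (0.819/12)*22.4 = 1.52880 Nm^3
Per kg fuel: H2O = (H/2 kmol)*22.4 = (0.108/2)*22.4 = 1.20960 Nm^3
O2 needed per kg fuel = C/12 + H/4 = 0.819/12 + 0.108/4 = 0.09525000 kmol
Per kg fuel: N2 = O2*3.76*22.4 = 0.09525000*3.76*22.4 = 8.02234 Nm^3
Total per kg = 1.52880 + 1.20960 + 8.02234 = 10.76074 Nm^3
Total = 10.76074 * 2.9 = 31.21 Nm^3


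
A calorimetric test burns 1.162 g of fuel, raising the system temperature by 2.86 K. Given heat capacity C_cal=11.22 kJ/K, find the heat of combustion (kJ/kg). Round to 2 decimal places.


Hc = C_cal * delta_T / m_fuel
Q_released = 11.22 * 2.86 = 32.0892 kJ
m_fuel = 1.162 g = 1.162/1000 kg = 0.001162 kg
Hc = 32.0892 / 0.001162 = 27615.49 kJ/kg


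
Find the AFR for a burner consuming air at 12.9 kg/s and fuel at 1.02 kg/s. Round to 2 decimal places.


AFR = m_air / m_fuel
AFR = 12.9 / 1.02 = 12.65


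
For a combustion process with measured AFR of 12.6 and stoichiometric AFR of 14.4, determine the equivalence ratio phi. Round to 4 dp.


phi = AFR_stoich / AFR_actual
phi = 14.4 / 12.6 = 1.1429


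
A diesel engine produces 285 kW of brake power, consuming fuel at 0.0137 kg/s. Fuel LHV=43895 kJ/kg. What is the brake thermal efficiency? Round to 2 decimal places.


eta_BTE = (BP / (mf * LHV)) * 100
Denominator = 0.0137 * 43895 = 601.3615 kW
eta_BTE = (285 / 601.3615) * 100 = 47.39%


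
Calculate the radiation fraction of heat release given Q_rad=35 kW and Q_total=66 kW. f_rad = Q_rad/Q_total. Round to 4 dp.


f_rad = Q_rad / Q_total
f_rad = 35 / 66 = 0.5303


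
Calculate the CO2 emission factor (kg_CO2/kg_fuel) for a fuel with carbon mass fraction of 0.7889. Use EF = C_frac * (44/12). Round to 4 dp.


EF = C_frac * (M_CO2 / M_C)
EF = 0.7889 * (44/12)
EF = 0.7889 * 3.666667 = 2.8926 kg_CO2/kg_fuel


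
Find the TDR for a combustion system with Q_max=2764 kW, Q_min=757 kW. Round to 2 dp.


TDR = Q_max / Q_min
TDR = 2764 / 757 = 3.65


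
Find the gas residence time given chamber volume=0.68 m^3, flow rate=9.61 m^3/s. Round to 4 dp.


tau = V / Q_flow
tau = 0.68 / 9.61 = 0.0708 s


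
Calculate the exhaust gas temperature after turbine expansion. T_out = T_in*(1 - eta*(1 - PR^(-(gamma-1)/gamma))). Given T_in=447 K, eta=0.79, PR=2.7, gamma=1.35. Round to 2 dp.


T_out = T_in * (1 - eta * (1 - PR^(-(gamma-1)/gamma)))
Exponent = -(1.35-1)/1.35 = -0.25925926
PR^exp = 2.7^(-0.25925926) = 0.77297411
Factor = 1 - 0.79*(1 - 0.77297411) = 0.82064955
T_out = 447 * 0.82064955 = 366.83 K


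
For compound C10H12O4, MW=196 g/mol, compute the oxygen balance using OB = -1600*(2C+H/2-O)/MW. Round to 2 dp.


OB = -1600 * (2C + H/2 - O) / MW
Inner = 2*10 + 12/2 - 4 = 22.00
OB = -1600 * 22.00 / 196 = -179.59%


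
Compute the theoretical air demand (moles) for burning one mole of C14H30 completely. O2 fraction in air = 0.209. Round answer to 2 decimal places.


Balanced combustion: C14H30 + 21.5 O2 -> 14 CO2 + 15 H2O
O2 needed = C + H/4 = 14 + 30/4 = 21.50 moles
Air moles = O2 / 0.209 = 21.50 / 0.209 = 102.87 moles air


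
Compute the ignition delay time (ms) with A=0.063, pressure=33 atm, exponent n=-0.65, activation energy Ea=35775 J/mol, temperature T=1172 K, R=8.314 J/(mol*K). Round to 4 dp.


tau = A * P^n * exp(Ea/(R*T))
P^n = 33^(-0.65) = 0.10303053
Ea/(R*T) = 35775/(8.314*1172) = 3.671487
exp(Ea/(R*T)) = 39.310322
tau = 0.063 * 0.10303053 * 39.310322 = 0.2552 ms


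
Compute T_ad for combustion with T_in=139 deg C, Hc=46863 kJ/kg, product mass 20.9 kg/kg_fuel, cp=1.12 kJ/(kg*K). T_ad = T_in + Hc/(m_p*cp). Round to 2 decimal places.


T_ad = T_in + Hc / (m_p * cp)
Denominator = 20.9 * 1.12 = 23.4080
Temperature rise = 46863 / 23.4080 = 2002.01 K
T_ad = 139 + 2002.01 = 2141.01 deg C


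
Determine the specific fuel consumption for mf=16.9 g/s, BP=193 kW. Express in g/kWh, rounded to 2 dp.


SFC = (mf / BP) * 3600
Rate = 16.9 / 193 = 0.087565 g/(s*kW)
SFC = 0.087565 * 3600 = 315.23 g/kWh


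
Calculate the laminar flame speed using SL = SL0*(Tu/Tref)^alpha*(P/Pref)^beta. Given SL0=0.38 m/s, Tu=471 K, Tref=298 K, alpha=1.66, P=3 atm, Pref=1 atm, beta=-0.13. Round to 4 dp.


SL = SL0 * (Tu/Tref)^alpha * (P/Pref)^beta
T ratio = 471/298 = 1.58053691
(T ratio)^alpha = 1.58053691^1.66 = 2.138039
(P/Pref)^beta = 3^(-0.13) = 0.866910
SL = 0.38 * 2.138039 * 0.866910 = 0.7043 m/s


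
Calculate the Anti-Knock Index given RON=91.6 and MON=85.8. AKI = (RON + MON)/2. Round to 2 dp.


AKI = (RON + MON) / 2
AKI = (91.6 + 85.8) / 2
AKI = 177.4 / 2 = 88.70


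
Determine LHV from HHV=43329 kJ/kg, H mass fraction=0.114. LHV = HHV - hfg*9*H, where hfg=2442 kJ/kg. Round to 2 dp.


LHV = HHV - hfg * 9 * H
Water correction = 2442 * 9 * 0.114 = 2505.492 kJ/kg
LHV = 43329 - 2505.492 = 40823.51 kJ/kg


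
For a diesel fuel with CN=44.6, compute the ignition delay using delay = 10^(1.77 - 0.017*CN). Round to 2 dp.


delay = 10^(1.77 - 0.017*CN)
Exponent = 1.77 - 0.017*44.6 = 1.0118
delay = 10^1.0118 = 10.28 ms


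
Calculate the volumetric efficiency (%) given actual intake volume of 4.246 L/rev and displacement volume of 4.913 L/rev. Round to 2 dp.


eta_v = (V_actual / V_disp) * 100
Ratio = 4.246 / 4.913 = 0.8642
eta_v = 0.8642 * 100 = 86.42%


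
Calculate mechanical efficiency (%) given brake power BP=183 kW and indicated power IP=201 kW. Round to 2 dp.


eta_mech = (BP / IP) * 100
Ratio = 183 / 201 = 0.9104
eta_mech = 0.9104 * 100 = 91.04%


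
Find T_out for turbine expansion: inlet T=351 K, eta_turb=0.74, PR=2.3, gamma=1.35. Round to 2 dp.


T_out = T_in * (1 - eta * (1 - PR^(-(gamma-1)/gamma)))
Exponent = -(1.35-1)/1.35 = -0.25925926
PR^exp = 2.3^(-0.25925926) = 0.80578413
Factor = 1 - 0.74*(1 - 0.80578413) = 0.85628026
T_out = 351 * 0.85628026 = 300.55 K


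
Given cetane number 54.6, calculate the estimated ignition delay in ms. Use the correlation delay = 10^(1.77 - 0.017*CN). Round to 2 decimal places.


delay = 10^(1.77 - 0.017*CN)
Exponent = 1.77 - 0.017*54.6 = 0.8418
delay = 10^0.8418 = 6.95 ms


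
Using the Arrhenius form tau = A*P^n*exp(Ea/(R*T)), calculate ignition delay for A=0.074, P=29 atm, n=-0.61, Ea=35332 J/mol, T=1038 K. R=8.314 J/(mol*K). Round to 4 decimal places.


tau = A * P^n * exp(Ea/(R*T))
P^n = 29^(-0.61) = 0.12821452
Ea/(R*T) = 35332/(8.314*1038) = 4.094123
exp(Ea/(R*T)) = 59.986686
tau = 0.074 * 0.12821452 * 59.986686 = 0.5691 ms


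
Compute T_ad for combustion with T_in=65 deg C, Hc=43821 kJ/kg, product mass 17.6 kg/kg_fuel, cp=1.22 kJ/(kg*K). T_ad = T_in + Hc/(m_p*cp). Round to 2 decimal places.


T_ad = T_in + Hc / (m_p * cp)
Denominator = 17.6 * 1.22 = 21.4720
Temperature rise = 43821 / 21.4720 = 2040.84 K
T_ad = 65 + 2040.84 = 2105.84 deg C


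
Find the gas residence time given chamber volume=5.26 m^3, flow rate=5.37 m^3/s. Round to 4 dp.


tau = V / Q_flow
tau = 5.26 / 5.37 = 0.9795 s


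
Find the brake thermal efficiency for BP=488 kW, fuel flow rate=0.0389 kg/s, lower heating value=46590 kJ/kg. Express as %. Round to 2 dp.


eta_BTE = (BP / (mf * LHV)) * 100
Denominator = 0.0389 * 46590 = 1812.3510 kW
eta_BTE = (488 / 1812.3510) * 100 = 26.93%


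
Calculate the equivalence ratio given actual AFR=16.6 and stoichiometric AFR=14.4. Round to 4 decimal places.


phi = AFR_stoich / AFR_actual
phi = 14.4 / 16.6 = 0.8675


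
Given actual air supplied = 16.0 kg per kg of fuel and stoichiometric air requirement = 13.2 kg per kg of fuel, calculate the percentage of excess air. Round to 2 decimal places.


Excess air = actual - stoichiometric = 16.0 - 13.2 = 2.80 kg/kg fuel
Excess air % = (excess / stoich) * 100 = (2.80 / 13.2) * 100 = 21.21%


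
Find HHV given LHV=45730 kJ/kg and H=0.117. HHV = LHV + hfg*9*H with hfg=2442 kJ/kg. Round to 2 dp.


HHV = LHV + hfg * 9 * H
Water addition = 2442 * 9 * 0.117 = 2571.426 kJ/kg
HHV = 45730 + 2571.426 = 48301.43 kJ/kg


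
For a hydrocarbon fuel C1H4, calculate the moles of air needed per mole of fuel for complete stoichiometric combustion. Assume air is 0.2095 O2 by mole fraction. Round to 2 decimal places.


Balanced combustion: C1H4 + 2 O2 -> 1 CO2 + 2 H2O
O2 needed = C + H/4 = 1 + 4/4 = 2.00 moles
Air moles = O2 / 0.2095 = 2.00 / 0.2095 = 9.55 moles air


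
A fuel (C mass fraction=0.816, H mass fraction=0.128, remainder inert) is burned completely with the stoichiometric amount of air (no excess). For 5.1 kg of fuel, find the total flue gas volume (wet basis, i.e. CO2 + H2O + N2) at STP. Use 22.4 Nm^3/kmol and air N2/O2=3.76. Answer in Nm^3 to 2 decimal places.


Per kg fuel: CO2 = (C/12 kmol)*22.4 = (0.816/12)*22.4 = 1.52320 Nm^3
Per kg fuel: H2O = (H/2 kmol)*22.4 = (0.128/2)*22.4 = 1.43360 Nm^3
O2 needed per kg fuel = C/12 + H/4 = 0.816/12 + 0.128/4 = 0.10000000 kmol
Per kg fuel: N2 = O2*3.76*22.4 = 0.10000000*3.76*22.4 = 8.42240 Nm^3
Total per kg = 1.52320 + 1.43360 + 8.42240 = 11.37920 Nm^3
Total = 11.37920 * 5.1 = 58.03 Nm^3


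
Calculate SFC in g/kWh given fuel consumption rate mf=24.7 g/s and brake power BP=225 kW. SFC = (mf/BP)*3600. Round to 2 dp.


SFC = (mf / BP) * 3600
Rate = 24.7 / 225 = 0.109778 g/(s*kW)
SFC = 0.109778 * 3600 = 395.20 g/kWh


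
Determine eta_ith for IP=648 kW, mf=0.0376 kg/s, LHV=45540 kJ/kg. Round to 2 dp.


eta_ith = (IP / (mf * LHV)) * 100
Denominator = 0.0376 * 45540 = 1712.3040 kW
eta_ith = (648 / 1712.3040) * 100 = 37.84%


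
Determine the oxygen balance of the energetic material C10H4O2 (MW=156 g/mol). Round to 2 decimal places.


OB = -1600 * (2C + H/2 - O) / MW
Inner = 2*10 + 4/2 - 2 = 20.00
OB = -1600 * 20.00 / 156 = -205.13%


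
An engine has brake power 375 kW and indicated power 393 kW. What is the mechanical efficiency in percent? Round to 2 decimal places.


eta_mech = (BP / IP) * 100
Ratio = 375 / 393 = 0.9542
eta_mech = 0.9542 * 100 = 95.42%


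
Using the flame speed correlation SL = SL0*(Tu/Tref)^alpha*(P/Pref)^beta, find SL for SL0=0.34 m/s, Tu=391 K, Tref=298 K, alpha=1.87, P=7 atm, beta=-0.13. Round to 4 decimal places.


SL = SL0 * (Tu/Tref)^alpha * (P/Pref)^beta
T ratio = 391/298 = 1.31208054
(T ratio)^alpha = 1.31208054^1.87 = 1.661828
(P/Pref)^beta = 7^(-0.13) = 0.776492
SL = 0.34 * 1.661828 * 0.776492 = 0.4387 m/s


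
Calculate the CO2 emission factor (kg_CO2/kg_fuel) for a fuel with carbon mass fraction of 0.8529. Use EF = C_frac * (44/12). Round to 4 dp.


EF = C_frac * (M_CO2 / M_C)
EF = 0.8529 * (44/12)
EF = 0.8529 * 3.666667 = 3.1273 kg_CO2/kg_fuel


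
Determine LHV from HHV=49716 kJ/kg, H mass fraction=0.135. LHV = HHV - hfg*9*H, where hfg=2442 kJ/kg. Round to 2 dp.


LHV = HHV - hfg * 9 * H
Water correction = 2442 * 9 * 0.135 = 2967.030 kJ/kg
LHV = 49716 - 2967.030 = 46748.97 kJ/kg


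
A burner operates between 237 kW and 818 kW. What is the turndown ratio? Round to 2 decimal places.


TDR = Q_max / Q_min
TDR = 818 / 237 = 3.45


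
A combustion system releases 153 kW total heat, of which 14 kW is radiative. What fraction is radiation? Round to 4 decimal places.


f_rad = Q_rad / Q_total
f_rad = 14 / 153 = 0.0915


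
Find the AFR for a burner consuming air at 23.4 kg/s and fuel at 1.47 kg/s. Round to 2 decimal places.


AFR = m_air / m_fuel
AFR = 23.4 / 1.47 = 15.92


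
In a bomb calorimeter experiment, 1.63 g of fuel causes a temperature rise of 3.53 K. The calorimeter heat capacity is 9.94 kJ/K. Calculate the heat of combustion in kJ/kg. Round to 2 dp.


Hc = C_cal * delta_T / m_fuel
Q_released = 9.94 * 3.53 = 35.0882 kJ
m_fuel = 1.63 g = 1.63/1000 kg = 0.001630 kg
Hc = 35.0882 / 0.001630 = 21526.50 kJ/kg


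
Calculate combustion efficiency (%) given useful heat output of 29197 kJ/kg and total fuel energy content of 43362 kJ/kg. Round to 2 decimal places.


Efficiency = (Q_useful / Q_fuel) * 100
Efficiency = (29197 / 43362) * 100
Efficiency = 0.6733 * 100 = 67.33%


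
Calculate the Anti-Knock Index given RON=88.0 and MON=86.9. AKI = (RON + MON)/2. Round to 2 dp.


AKI = (RON + MON) / 2
AKI = (88.0 + 86.9) / 2
AKI = 174.9 / 2 = 87.45


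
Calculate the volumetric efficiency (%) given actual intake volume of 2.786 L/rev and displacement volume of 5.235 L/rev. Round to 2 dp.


eta_v = (V_actual / V_disp) * 100
Ratio = 2.786 / 5.235 = 0.5322
eta_v = 0.5322 * 100 = 53.22%


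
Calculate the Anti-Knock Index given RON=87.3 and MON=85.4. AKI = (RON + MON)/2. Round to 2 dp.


AKI = (RON + MON) / 2
AKI = (87.3 + 85.4) / 2
AKI = 172.7 / 2 = 86.35


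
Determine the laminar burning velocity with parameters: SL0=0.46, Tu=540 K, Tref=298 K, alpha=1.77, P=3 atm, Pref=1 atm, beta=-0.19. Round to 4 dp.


SL = SL0 * (Tu/Tref)^alpha * (P/Pref)^beta
T ratio = 540/298 = 1.81208054
(T ratio)^alpha = 1.81208054^1.77 = 2.864008
(P/Pref)^beta = 3^(-0.19) = 0.811609
SL = 0.46 * 2.864008 * 0.811609 = 1.0692 m/s


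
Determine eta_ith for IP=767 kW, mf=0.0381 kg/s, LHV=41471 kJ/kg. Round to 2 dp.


eta_ith = (IP / (mf * LHV)) * 100
Denominator = 0.0381 * 41471 = 1580.0451 kW
eta_ith = (767 / 1580.0451) * 100 = 48.54%


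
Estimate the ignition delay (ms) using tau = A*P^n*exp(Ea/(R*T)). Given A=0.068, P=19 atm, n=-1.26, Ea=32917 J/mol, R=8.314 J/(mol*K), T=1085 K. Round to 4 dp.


tau = A * P^n * exp(Ea/(R*T))
P^n = 19^(-1.26) = 0.02447769
Ea/(R*T) = 32917/(8.314*1085) = 3.649056
exp(Ea/(R*T)) = 38.438350
tau = 0.068 * 0.02447769 * 38.438350 = 0.0640 ms


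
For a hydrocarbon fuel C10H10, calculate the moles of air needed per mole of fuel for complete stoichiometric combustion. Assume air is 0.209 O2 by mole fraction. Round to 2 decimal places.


Balanced combustion: C10H10 + 12.5 O2 -> 10 CO2 + 5 H2O
O2 needed = C + H/4 = 10 + 10/4 = 12.50 moles
Air moles = O2 / 0.209 = 12.50 / 0.209 = 59.81 moles air


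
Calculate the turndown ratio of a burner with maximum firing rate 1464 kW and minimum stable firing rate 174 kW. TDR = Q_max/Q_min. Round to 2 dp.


TDR = Q_max / Q_min
TDR = 1464 / 174 = 8.41


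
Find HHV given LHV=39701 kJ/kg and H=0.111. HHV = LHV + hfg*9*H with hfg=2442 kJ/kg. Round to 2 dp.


HHV = LHV + hfg * 9 * H
Water addition = 2442 * 9 * 0.111 = 2439.558 kJ/kg
HHV = 39701 + 2439.558 = 42140.56 kJ/kg


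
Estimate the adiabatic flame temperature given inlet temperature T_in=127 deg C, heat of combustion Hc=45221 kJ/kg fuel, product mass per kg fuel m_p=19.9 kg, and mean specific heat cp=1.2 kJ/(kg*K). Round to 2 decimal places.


T_ad = T_in + Hc / (m_p * cp)
Denominator = 19.9 * 1.2 = 23.8800
Temperature rise = 45221 / 23.8800 = 1893.68 K
T_ad = 127 + 1893.68 = 2020.68 deg C


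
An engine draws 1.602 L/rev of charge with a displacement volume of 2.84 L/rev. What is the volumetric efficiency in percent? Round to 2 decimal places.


eta_v = (V_actual / V_disp) * 100
Ratio = 1.602 / 2.84 = 0.5641
eta_v = 0.5641 * 100 = 56.41%


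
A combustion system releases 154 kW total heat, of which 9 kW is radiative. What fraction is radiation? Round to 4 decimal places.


f_rad = Q_rad / Q_total
f_rad = 9 / 154 = 0.0584


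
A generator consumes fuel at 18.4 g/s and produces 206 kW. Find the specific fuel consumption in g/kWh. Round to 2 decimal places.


SFC = (mf / BP) * 3600
Rate = 18.4 / 206 = 0.089320 g/(s*kW)
SFC = 0.089320 * 3600 = 321.55 g/kWh


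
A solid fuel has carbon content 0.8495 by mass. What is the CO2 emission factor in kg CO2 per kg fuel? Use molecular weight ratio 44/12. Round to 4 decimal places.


EF = C_frac * (M_CO2 / M_C)
EF = 0.8495 * (44/12)
EF = 0.8495 * 3.666667 = 3.1148 kg_CO2/kg_fuel


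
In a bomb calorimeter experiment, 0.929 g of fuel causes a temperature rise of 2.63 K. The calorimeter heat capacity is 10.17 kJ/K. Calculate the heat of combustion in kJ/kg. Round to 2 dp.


Hc = C_cal * delta_T / m_fuel
Q_released = 10.17 * 2.63 = 26.7471 kJ
m_fuel = 0.929 g = 0.929/1000 kg = 0.000929 kg
Hc = 26.7471 / 0.000929 = 28791.28 kJ/kg


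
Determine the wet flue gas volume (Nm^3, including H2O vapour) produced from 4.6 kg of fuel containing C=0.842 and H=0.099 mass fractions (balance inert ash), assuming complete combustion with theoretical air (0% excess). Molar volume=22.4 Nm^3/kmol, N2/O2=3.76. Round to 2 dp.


Per kg fuel: CO2 = (C/12 kmol)*22.4 = (0.842/12)*22.4 = 1.57173 Nm^3
Per kg fuel: H2O = (H/2 kmol)*22.4 = (0.099/2)*22.4 = 1.10880 Nm^3
O2 needed per kg fuel = C/12 + H/4 = 0.842/12 + 0.099/4 = 0.09491667 kmol
Per kg fuel: N2 = O2*3.76*22.4 = 0.09491667*3.76*22.4 = 7.99426 Nm^3
Total per kg = 1.57173 + 1.10880 + 7.99426 = 10.67479 Nm^3
Total = 10.67479 * 4.6 = 49.10 Nm^3
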